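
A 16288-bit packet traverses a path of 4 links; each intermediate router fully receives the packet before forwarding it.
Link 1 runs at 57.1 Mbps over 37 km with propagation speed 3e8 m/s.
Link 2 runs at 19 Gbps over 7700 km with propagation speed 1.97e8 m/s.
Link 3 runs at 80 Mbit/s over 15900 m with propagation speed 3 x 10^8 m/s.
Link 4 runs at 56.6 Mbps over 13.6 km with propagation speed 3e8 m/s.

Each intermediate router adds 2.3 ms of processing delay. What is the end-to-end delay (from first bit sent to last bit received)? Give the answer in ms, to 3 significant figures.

Transmission delays (L/R per hop): 0.285254, 0.000857263, 0.2036, 0.287774 ms; sum = 0.777485 ms.
Propagation delays (d/s per hop): 0.123333, 39.0863, 0.053, 0.0453333 ms; sum = 39.308 ms.
Processing at 3 router(s): 3 × 2.3 ms = 6.9 ms.
End-to-end = 47.0 ms.

47.0 ms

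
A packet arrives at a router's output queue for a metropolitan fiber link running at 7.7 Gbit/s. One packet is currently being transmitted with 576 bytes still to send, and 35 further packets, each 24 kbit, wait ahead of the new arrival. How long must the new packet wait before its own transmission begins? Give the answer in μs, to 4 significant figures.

109.7 μs

Each queued packet: L/R = 24000/7700000000 = 3.11688 μs.
35 queued → 109.091 μs.
Plus remaining 4608 bits of current packet: 0.598442 μs.
Queuing delay = 109.7 μs.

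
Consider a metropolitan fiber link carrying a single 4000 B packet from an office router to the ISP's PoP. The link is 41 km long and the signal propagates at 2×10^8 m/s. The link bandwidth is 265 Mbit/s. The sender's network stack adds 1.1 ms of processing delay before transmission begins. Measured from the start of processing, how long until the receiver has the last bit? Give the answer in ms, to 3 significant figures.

1.43 ms

L = 4000 × 8 = 32000 bits.
Transmission delay = L/R = 32000 / 265000000 = 0.120755 ms.
Propagation delay = d/s = 41000 m / 200000000 m/s = 0.205 ms.
Plus processing delay 1.1 ms = 1.1 ms.
Total = 1.43 ms.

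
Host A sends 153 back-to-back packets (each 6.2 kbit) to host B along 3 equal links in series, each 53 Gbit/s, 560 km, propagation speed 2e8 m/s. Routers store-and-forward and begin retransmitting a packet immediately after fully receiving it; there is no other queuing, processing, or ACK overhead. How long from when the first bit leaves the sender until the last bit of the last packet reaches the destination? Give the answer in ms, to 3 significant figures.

8.42 ms

Per-hop transmission t_tx = L/R = 6200/53000000000 = 0.000116981 ms.
Per-hop propagation t_prop = 560000/200000000 = 2.8 ms.
Pipeline fill: first packet needs 3·t_tx to clear all hops; remaining 152 packets each add one t_tx.
Total = (3+153-1)·t_tx + 3·t_prop = 155·0.000116981 + 3·2.8 = 8.42 ms.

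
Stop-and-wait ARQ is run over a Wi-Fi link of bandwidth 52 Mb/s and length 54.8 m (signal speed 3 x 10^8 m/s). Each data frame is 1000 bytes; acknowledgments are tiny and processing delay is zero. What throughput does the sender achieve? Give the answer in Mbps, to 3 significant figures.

51.9 Mbps

t_tx = L/R = 8000/52000000 = 0.000153846 s.
t_prop = 54.8/300000000 = 1.82667e-07 s; RTT = 3.65333e-07 s.
Cycle = t_tx + RTT = 0.000154211 s.
Throughput = L / cycle = 8000 / 0.000154211 = 51.9 Mbps.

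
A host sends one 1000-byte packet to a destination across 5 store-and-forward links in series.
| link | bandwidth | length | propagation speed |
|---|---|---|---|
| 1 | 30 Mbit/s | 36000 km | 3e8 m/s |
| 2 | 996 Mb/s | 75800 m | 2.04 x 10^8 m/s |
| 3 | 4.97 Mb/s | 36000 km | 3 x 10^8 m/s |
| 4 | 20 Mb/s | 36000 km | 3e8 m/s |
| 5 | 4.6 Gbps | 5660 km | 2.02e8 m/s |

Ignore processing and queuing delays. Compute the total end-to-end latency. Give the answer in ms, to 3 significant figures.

391 ms

L = 1000 × 8 = 8000 bits.
Transmission delays (L/R per hop): 0.266667, 0.00803213, 1.60966, 0.4, 0.00173913 ms; sum = 2.2861 ms.
Propagation delays (d/s per hop): 120, 0.371569, 120, 120, 28.0198 ms; sum = 388.391 ms.
End-to-end = 391 ms.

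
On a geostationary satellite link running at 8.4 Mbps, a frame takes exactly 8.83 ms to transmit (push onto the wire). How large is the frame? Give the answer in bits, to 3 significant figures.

74200 bits

L = R × t_tx = 8400000 b/s × 0.00883 s = 74172 bits.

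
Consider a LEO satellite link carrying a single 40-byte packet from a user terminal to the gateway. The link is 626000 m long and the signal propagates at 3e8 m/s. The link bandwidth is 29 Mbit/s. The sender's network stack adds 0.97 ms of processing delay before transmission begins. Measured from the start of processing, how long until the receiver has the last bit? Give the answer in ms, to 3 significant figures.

3.07 ms

L = 40 × 8 = 320 bits.
Transmission delay = L/R = 320 / 29000000 = 0.0110345 ms.
Propagation delay = d/s = 626000 m / 300000000 m/s = 2.08667 ms.
Plus processing delay 0.97 ms = 0.97 ms.
Total = 3.07 ms.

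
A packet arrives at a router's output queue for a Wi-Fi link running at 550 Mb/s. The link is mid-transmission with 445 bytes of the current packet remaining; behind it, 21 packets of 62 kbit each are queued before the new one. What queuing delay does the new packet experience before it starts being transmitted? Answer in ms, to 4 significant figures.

Each queued packet: L/R = 62000/550000000 = 0.112727 ms.
21 queued → 2.36727 ms.
Plus remaining 3560 bits of current packet: 0.00647273 ms.
Queuing delay = 2.374 ms.

2.374 ms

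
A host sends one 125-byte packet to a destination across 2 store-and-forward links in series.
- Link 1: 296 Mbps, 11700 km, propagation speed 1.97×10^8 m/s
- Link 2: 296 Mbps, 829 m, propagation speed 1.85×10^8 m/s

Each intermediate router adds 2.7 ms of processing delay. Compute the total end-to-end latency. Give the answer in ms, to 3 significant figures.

62.1 ms

L = 125 × 8 = 1000 bits.
Transmission delay per hop = L/R = 1000/296000000 = 0.00337838 ms; 2 hops → 0.00675676 ms.
Propagation delays (d/s per hop): 59.3909, 0.00448108 ms; sum = 59.3953 ms.
Processing at 1 router(s): 1 × 2.7 ms = 2.7 ms.
End-to-end = 62.1 ms.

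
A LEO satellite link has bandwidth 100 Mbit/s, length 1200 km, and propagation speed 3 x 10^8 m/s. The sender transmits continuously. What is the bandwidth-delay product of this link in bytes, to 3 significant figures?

50000 bytes

Propagation delay = 1200000 / 300000000 = 0.004 s.
BDP = R × t_prop = 100000000 × 0.004 = 400000 bits.
In bytes: 400000/8 = 50000 bytes.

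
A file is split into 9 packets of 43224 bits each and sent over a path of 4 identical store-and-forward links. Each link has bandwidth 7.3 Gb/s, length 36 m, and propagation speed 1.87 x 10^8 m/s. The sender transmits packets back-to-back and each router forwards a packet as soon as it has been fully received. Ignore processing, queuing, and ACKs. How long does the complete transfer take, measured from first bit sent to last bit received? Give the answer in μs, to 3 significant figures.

Per-hop transmission t_tx = L/R = 43224/7300000000 = 5.9211 μs.
Per-hop propagation t_prop = 36/187000000 = 0.192513 μs.
Pipeline fill: first packet needs 4·t_tx to clear all hops; remaining 8 packets each add one t_tx.
Total = (4+9-1)·t_tx + 4·t_prop = 12·5.9211 + 4·0.192513 = 71.8 μs.

71.8 μs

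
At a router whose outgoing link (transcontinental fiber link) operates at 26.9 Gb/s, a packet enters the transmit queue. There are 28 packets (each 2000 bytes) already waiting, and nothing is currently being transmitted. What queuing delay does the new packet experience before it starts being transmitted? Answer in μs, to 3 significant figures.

16.7 μs

Each queued packet: L/R = 16000/26900000000 = 0.594796 μs.
28 queued → 16.6543 μs.
Queuing delay = 16.7 μs.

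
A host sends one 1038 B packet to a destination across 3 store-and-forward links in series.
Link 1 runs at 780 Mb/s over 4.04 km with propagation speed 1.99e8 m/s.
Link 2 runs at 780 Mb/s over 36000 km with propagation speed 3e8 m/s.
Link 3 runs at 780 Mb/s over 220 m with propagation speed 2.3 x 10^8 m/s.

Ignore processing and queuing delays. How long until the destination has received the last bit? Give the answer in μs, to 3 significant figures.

120000 μs

L = 1038 × 8 = 8304 bits.
Transmission delay per hop = L/R = 8304/780000000 = 10.6462 μs; 3 hops → 31.9385 μs.
Propagation delays (d/s per hop): 20.3015, 120000, 0.956522 μs; sum = 120021 μs.
End-to-end = 120000 μs.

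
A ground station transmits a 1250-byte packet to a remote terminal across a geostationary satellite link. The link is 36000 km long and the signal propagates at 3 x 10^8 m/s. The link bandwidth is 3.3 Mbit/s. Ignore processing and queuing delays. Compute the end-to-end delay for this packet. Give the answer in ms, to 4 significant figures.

L = 1250 × 8 = 10000 bits.
Transmission delay = L/R = 10000 / 3300000 = 3.0303 ms.
Propagation delay = d/s = 36000000 m / 300000000 m/s = 120 ms.
Total = 123.0 ms.

123.0 ms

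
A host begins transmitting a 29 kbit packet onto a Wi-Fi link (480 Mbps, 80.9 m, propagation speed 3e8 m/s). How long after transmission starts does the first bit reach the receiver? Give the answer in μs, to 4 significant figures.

0.2697 μs

First bit experiences only propagation delay: d/s = 80.9/300000000 = 0.2697 μs.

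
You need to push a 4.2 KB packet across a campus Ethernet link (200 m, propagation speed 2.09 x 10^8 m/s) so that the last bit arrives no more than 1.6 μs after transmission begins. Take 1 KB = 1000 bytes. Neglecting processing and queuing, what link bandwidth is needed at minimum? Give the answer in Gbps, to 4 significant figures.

L = 33600 bits.
Propagation delay = 200 / 209000000 = 0.956938 μs.
Transmission budget = 1.6 − 0.956938 = 0.643062 μs.
R ≥ L / t_tx = 33600 bits / 6.43062e-07 s = 52.25 Gbps.

52.25 Gbps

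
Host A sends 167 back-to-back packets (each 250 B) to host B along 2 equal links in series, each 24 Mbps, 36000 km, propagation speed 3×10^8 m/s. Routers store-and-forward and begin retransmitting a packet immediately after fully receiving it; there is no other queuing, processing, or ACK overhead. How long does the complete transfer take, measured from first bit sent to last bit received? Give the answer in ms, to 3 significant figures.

254 ms

Per-hop transmission t_tx = L/R = 2000/24000000 = 0.0833333 ms.
Per-hop propagation t_prop = 36000000/300000000 = 120 ms.
Pipeline fill: first packet needs 2·t_tx to clear all hops; remaining 166 packets each add one t_tx.
Total = (2+167-1)·t_tx + 2·t_prop = 168·0.0833333 + 2·120 = 254 ms.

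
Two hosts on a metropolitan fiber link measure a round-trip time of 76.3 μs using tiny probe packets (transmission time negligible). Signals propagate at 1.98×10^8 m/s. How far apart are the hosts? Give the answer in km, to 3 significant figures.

One-way propagation = RTT/2 = 38.15 μs.
d = s × t = 198000000 × 3.815e-05 = 7.55 km.

7.55 km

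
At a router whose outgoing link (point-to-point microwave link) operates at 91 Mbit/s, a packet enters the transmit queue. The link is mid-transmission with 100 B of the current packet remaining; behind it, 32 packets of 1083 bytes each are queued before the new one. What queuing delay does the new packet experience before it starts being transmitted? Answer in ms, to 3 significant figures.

3.06 ms

Each queued packet: L/R = 8664/91000000 = 0.0952088 ms.
32 queued → 3.04668 ms.
Plus remaining 800 bits of current packet: 0.00879121 ms.
Queuing delay = 3.06 ms.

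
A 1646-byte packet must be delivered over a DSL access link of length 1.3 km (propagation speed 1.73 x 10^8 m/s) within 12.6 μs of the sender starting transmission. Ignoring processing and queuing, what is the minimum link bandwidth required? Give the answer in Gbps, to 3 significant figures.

2.59 Gbps

L = 13168 bits.
Propagation delay = 1300 / 173000000 = 7.51445 μs.
Transmission budget = 12.6 − 7.51445 = 5.08555 μs.
R ≥ L / t_tx = 13168 bits / 5.08555e-06 s = 2.59 Gbps.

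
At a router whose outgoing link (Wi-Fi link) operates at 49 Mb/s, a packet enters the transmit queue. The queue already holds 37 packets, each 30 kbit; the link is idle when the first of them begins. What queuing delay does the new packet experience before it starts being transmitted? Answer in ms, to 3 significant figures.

22.7 ms

Each queued packet: L/R = 30000/49000000 = 0.612245 ms.
37 queued → 22.6531 ms.
Queuing delay = 22.7 ms.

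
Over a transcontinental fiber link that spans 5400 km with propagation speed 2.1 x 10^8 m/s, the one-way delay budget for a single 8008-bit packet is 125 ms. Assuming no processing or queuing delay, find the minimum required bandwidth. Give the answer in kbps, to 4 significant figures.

Propagation delay = 5400000 / 210000000 = 25.7143 ms.
Transmission budget = 125 − 25.7143 = 99.2857 ms.
R ≥ L / t_tx = 8008 bits / 0.0992857 s = 80.66 kbps.

80.66 kbps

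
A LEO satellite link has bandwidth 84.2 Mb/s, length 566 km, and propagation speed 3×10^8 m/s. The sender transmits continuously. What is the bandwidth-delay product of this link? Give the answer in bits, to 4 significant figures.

Propagation delay = 566000 / 300000000 = 0.00188667 s.
BDP = R × t_prop = 84200000 × 0.00188667 = 158857 bits.

158900 bits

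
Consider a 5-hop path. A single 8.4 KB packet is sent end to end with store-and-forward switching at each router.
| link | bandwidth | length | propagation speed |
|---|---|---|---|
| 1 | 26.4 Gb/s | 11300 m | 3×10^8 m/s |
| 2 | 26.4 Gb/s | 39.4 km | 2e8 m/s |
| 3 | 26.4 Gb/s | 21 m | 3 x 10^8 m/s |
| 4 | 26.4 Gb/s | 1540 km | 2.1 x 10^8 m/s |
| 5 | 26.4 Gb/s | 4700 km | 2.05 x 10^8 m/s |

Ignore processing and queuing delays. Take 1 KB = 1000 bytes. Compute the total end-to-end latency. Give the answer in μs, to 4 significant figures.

30510 μs

L = 67200 bits.
Transmission delay per hop = L/R = 67200/26400000000 = 2.54545 μs; 5 hops → 12.7273 μs.
Propagation delays (d/s per hop): 37.6667, 197, 0.07, 7333.33, 22926.8 μs; sum = 30494.9 μs.
End-to-end = 30510 μs.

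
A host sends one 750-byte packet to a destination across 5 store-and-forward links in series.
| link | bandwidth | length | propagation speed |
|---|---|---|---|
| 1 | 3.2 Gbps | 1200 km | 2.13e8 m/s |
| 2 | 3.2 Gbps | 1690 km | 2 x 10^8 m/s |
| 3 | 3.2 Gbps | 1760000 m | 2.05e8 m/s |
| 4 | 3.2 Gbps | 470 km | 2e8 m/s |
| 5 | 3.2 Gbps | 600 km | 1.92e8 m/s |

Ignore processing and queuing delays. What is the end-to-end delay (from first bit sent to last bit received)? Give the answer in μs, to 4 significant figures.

L = 750 × 8 = 6000 bits.
Transmission delay per hop = L/R = 6000/3200000000 = 1.875 μs; 5 hops → 9.375 μs.
Propagation delays (d/s per hop): 5633.8, 8450, 8585.37, 2350, 3125 μs; sum = 28144.2 μs.
End-to-end = 28150 μs.

28150 μs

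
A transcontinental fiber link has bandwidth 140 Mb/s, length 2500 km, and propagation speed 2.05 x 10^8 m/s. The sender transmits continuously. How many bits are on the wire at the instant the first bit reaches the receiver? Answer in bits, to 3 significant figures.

1710000 bits

Propagation delay = 2500000 / 2.05e+08 = 0.0121951 s.
BDP = R × t_prop = 140000000 × 0.0121951 = 1707320 bits.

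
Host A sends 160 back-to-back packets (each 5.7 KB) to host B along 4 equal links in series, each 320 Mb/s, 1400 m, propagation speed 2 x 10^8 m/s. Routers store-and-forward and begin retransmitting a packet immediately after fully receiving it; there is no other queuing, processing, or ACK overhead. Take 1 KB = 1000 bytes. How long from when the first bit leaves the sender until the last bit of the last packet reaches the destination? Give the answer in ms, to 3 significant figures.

Per-hop transmission t_tx = L/R = 45600/320000000 = 0.1425 ms.
Per-hop propagation t_prop = 1400/200000000 = 0.007 ms.
Pipeline fill: first packet needs 4·t_tx to clear all hops; remaining 159 packets each add one t_tx.
Total = (4+160-1)·t_tx + 4·t_prop = 163·0.1425 + 4·0.007 = 23.3 ms.

23.3 ms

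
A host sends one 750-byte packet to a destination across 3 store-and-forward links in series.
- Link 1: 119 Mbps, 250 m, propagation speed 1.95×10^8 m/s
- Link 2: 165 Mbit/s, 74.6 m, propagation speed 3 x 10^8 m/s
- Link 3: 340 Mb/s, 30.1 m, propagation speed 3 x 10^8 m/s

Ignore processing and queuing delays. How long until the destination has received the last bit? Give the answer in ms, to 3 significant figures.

L = 750 × 8 = 6000 bits.
Transmission delays (L/R per hop): 0.0504202, 0.0363636, 0.0176471 ms; sum = 0.104431 ms.
Propagation delays (d/s per hop): 0.00128205, 0.000248667, 0.000100333 ms; sum = 0.00163105 ms.
End-to-end = 0.106 ms.

0.106 ms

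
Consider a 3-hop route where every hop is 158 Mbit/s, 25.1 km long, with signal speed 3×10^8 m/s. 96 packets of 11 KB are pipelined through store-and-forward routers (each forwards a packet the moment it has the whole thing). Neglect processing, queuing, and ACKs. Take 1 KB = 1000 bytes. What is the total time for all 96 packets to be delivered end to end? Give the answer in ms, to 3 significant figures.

Per-hop transmission t_tx = L/R = 88000/158000000 = 0.556962 ms.
Per-hop propagation t_prop = 25100/300000000 = 0.0836667 ms.
Pipeline fill: first packet needs 3·t_tx to clear all hops; remaining 95 packets each add one t_tx.
Total = (3+96-1)·t_tx + 3·t_prop = 98·0.556962 + 3·0.0836667 = 54.8 ms.

54.8 ms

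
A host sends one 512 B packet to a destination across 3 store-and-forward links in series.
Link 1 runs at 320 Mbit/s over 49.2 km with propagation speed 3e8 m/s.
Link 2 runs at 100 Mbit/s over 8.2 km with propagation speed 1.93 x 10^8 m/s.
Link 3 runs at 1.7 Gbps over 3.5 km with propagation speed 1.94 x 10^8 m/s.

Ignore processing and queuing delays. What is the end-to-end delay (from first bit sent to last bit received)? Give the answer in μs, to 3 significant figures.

281 μs

L = 512 × 8 = 4096 bits.
Transmission delays (L/R per hop): 12.8, 40.96, 2.40941 μs; sum = 56.1694 μs.
Propagation delays (d/s per hop): 164, 42.487, 18.0412 μs; sum = 224.528 μs.
End-to-end = 281 μs.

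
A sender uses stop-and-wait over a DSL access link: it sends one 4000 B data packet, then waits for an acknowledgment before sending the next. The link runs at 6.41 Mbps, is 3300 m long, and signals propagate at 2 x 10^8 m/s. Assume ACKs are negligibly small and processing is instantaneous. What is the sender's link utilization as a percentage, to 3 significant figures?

99.3 %

t_tx = L/R = 32000/6410000 = 0.0049922 s.
t_prop = 3300/200000000 = 1.65e-05 s; RTT = 3.3e-05 s.
Cycle = t_tx + RTT = 0.0050252 s.
Utilization = t_tx / cycle = 0.0049922/0.0050252 = 99.3 %.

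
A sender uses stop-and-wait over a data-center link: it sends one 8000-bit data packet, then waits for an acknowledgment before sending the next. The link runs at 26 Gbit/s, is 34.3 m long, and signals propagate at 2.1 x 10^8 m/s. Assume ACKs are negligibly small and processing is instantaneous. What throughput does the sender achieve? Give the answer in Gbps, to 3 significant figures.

12.6 Gbps

t_tx = L/R = 8000/26000000000 = 3.07692e-07 s.
t_prop = 34.3/210000000 = 1.63333e-07 s; RTT = 3.26667e-07 s.
Cycle = t_tx + RTT = 6.34359e-07 s.
Throughput = L / cycle = 8000 / 6.34359e-07 = 12.6 Gbps.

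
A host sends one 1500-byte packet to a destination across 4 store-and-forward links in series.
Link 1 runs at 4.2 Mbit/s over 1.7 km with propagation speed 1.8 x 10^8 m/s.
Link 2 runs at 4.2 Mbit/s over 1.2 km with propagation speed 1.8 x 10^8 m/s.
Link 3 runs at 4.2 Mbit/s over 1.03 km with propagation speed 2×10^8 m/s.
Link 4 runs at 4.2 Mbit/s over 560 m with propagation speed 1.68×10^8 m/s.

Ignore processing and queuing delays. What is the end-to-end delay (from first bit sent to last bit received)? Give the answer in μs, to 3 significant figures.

11500 μs

L = 1500 × 8 = 12000 bits.
Transmission delay per hop = L/R = 12000/4200000 = 2857.14 μs; 4 hops → 11428.6 μs.
Propagation delays (d/s per hop): 9.44444, 6.66667, 5.15, 3.33333 μs; sum = 24.5944 μs.
End-to-end = 11500 μs.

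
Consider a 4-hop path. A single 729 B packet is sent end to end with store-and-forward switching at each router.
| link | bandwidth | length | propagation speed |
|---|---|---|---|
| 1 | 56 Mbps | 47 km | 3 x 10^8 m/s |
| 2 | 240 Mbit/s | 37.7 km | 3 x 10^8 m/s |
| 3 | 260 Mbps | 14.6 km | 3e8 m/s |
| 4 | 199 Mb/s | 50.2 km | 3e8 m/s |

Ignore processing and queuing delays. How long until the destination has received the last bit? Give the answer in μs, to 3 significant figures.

679 μs

L = 729 × 8 = 5832 bits.
Transmission delays (L/R per hop): 104.143, 24.3, 22.4308, 29.3065 μs; sum = 180.18 μs.
Propagation delays (d/s per hop): 156.667, 125.667, 48.6667, 167.333 μs; sum = 498.333 μs.
End-to-end = 679 μs.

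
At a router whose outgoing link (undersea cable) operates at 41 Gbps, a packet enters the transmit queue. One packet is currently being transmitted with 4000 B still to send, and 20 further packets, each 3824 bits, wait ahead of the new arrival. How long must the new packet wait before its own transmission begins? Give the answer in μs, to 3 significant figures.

2.65 μs

Each queued packet: L/R = 3824/41000000000 = 0.0932683 μs.
20 queued → 1.86537 μs.
Plus remaining 32000 bits of current packet: 0.780488 μs.
Queuing delay = 2.65 μs.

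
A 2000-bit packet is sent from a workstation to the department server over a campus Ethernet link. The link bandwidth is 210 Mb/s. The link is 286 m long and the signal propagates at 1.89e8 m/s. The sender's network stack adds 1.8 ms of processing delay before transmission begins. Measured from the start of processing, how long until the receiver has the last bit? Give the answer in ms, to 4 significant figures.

1.811 ms

Transmission delay = L/R = 2000 / 210000000 = 0.00952381 ms.
Propagation delay = d/s = 286 m / 189000000 m/s = 0.00151323 ms.
Plus processing delay 1.8 ms = 1.8 ms.
Total = 1.811 ms.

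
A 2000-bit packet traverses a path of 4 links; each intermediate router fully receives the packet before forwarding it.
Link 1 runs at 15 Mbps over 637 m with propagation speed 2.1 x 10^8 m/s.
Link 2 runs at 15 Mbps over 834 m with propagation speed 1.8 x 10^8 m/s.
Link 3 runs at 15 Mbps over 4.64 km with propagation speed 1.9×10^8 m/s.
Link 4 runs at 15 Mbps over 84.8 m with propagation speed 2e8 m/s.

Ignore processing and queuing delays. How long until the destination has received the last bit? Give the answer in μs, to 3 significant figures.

566 μs

Transmission delay per hop = L/R = 2000/15000000 = 133.333 μs; 4 hops → 533.333 μs.
Propagation delays (d/s per hop): 3.03333, 4.63333, 24.4211, 0.424 μs; sum = 32.5117 μs.
End-to-end = 566 μs.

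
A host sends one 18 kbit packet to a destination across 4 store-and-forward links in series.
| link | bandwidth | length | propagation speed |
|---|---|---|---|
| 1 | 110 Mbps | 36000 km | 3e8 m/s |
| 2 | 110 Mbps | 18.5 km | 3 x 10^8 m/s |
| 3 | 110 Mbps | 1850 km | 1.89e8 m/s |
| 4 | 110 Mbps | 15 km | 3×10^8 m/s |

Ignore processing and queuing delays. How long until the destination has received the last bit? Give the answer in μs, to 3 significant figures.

131000 μs

L = 18000 bits.
Transmission delay per hop = L/R = 18000/110000000 = 163.636 μs; 4 hops → 654.545 μs.
Propagation delays (d/s per hop): 120000, 61.6667, 9788.36, 50 μs; sum = 129900 μs.
End-to-end = 131000 μs.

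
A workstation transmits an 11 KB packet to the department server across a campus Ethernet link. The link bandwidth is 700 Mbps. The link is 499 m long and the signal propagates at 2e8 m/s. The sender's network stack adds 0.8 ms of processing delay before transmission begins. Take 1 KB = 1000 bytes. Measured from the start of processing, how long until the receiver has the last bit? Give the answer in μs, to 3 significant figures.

928 μs

L = 88000 bits.
Transmission delay = L/R = 88000 / 700000000 = 125.714 μs.
Propagation delay = d/s = 499 m / 200000000 m/s = 2.495 μs.
Plus processing delay 0.8 ms = 800 μs.
Total = 928 μs.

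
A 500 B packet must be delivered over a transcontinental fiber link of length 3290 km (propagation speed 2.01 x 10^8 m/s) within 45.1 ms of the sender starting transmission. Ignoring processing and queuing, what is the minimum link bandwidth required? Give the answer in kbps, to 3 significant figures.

139 kbps

L = 4000 bits.
Propagation delay = 3290000 / 2.01e+08 = 16.3682 ms.
Transmission budget = 45.1 − 16.3682 = 28.7318 ms.
R ≥ L / t_tx = 4000 bits / 0.0287318 s = 139 kbps.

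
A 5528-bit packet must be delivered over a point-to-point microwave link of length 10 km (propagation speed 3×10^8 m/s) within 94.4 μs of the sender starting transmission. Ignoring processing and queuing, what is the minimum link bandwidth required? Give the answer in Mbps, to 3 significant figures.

Propagation delay = 10000 / 300000000 = 33.3333 μs.
Transmission budget = 94.4 − 33.3333 = 61.0667 μs.
R ≥ L / t_tx = 5528 bits / 6.10667e-05 s = 90.5 Mbps.

90.5 Mbps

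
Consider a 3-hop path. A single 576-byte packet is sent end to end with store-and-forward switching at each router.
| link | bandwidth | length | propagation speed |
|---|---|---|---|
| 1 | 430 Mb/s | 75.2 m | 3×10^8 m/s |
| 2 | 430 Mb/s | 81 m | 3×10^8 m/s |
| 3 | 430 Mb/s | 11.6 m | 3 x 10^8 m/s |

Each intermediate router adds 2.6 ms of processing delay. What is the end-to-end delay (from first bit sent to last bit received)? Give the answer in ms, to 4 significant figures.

L = 576 × 8 = 4608 bits.
Transmission delay per hop = L/R = 4608/430000000 = 0.0107163 ms; 3 hops → 0.0321488 ms.
Propagation delays (d/s per hop): 0.000250667, 0.00027, 3.86667e-05 ms; sum = 0.000559333 ms.
Processing at 2 router(s): 2 × 2.6 ms = 5.2 ms.
End-to-end = 5.233 ms.

5.233 ms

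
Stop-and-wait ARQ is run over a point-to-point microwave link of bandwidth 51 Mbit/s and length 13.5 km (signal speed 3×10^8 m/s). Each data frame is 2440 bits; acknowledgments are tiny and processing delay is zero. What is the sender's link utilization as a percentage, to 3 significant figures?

t_tx = L/R = 2440/51000000 = 4.78431e-05 s.
t_prop = 13500/300000000 = 4.5e-05 s; RTT = 9e-05 s.
Cycle = t_tx + RTT = 0.000137843 s.
Utilization = t_tx / cycle = 4.78431e-05/0.000137843 = 34.7 %.

34.7 %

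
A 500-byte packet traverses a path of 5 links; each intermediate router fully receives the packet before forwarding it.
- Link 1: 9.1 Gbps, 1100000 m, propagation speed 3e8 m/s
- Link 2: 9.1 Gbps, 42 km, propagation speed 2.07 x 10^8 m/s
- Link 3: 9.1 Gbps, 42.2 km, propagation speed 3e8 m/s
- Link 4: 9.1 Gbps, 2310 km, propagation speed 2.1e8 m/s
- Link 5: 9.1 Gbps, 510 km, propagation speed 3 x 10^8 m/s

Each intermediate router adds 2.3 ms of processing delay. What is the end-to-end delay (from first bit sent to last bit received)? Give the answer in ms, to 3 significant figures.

L = 500 × 8 = 4000 bits.
Transmission delay per hop = L/R = 4000/9100000000 = 0.00043956 ms; 5 hops → 0.0021978 ms.
Propagation delays (d/s per hop): 3.66667, 0.202899, 0.140667, 11, 1.7 ms; sum = 16.7102 ms.
Processing at 4 router(s): 4 × 2.3 ms = 9.2 ms.
End-to-end = 25.9 ms.

25.9 ms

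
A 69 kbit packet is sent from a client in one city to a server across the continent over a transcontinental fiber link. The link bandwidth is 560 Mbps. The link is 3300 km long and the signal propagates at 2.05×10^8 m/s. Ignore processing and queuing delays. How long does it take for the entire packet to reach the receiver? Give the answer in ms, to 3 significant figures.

L = 69000 bits.
Transmission delay = L/R = 69000 / 560000000 = 0.123214 ms.
Propagation delay = d/s = 3300000 m / 2.05e+08 m/s = 16.0976 ms.
Total = 16.2 ms.

16.2 ms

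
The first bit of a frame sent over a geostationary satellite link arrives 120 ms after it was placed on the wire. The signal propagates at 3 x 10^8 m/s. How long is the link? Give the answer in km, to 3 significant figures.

d = s × t_prop = 300000000 × 0.12 = 36000 km.

36000 km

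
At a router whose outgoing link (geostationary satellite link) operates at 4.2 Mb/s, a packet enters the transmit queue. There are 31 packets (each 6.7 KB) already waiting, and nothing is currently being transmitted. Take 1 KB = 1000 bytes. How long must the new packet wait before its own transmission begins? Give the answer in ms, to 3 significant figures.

Each queued packet: L/R = 53600/4200000 = 12.7619 ms.
31 queued → 395.619 ms.
Queuing delay = 396 ms.

396 ms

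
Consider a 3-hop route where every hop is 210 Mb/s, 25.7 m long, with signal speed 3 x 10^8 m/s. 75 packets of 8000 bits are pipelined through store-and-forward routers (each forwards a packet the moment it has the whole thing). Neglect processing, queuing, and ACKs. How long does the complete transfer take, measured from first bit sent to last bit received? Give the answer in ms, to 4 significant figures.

Per-hop transmission t_tx = L/R = 8000/210000000 = 0.0380952 ms.
Per-hop propagation t_prop = 25.7/300000000 = 8.56667e-05 ms.
Pipeline fill: first packet needs 3·t_tx to clear all hops; remaining 74 packets each add one t_tx.
Total = (3+75-1)·t_tx + 3·t_prop = 77·0.0380952 + 3·8.56667e-05 = 2.934 ms.

2.934 ms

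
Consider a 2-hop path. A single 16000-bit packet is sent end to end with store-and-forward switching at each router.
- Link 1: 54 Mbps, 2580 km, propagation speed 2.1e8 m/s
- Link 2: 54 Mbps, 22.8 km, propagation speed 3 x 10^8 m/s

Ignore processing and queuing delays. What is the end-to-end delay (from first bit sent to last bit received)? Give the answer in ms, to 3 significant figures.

Transmission delay per hop = L/R = 16000/54000000 = 0.296296 ms; 2 hops → 0.592593 ms.
Propagation delays (d/s per hop): 12.2857, 0.076 ms; sum = 12.3617 ms.
End-to-end = 13.0 ms.

13.0 ms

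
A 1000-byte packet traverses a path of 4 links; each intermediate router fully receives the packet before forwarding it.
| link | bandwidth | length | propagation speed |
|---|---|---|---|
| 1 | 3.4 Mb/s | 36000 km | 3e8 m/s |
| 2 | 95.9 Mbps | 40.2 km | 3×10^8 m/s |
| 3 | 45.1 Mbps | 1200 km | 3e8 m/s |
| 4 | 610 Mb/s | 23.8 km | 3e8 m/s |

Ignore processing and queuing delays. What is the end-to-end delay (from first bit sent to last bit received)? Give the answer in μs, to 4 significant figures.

L = 1000 × 8 = 8000 bits.
Transmission delays (L/R per hop): 2352.94, 83.4202, 177.384, 13.1148 μs; sum = 2626.86 μs.
Propagation delays (d/s per hop): 120000, 134, 4000, 79.3333 μs; sum = 124213 μs.
End-to-end = 126800 μs.

126800 μs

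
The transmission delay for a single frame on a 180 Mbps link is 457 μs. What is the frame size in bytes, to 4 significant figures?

10280 bytes

L = R × t_tx = 180000000 b/s × 0.000457 s = 82260 bits.
In bytes: 82260 / 8 = 10280 bytes.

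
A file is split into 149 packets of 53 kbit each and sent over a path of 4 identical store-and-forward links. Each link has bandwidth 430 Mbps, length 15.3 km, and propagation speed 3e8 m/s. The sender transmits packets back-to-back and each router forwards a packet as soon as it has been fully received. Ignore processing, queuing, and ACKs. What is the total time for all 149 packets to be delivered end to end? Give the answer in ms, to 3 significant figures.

Per-hop transmission t_tx = L/R = 53000/430000000 = 0.123256 ms.
Per-hop propagation t_prop = 15300/300000000 = 0.051 ms.
Pipeline fill: first packet needs 4·t_tx to clear all hops; remaining 148 packets each add one t_tx.
Total = (4+149-1)·t_tx + 4·t_prop = 152·0.123256 + 4·0.051 = 18.9 ms.

18.9 ms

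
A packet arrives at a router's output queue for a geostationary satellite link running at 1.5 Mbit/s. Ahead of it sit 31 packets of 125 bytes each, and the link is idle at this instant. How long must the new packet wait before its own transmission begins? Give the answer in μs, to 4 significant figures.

Each queued packet: L/R = 1000/1500000 = 666.667 μs.
31 queued → 20666.7 μs.
Queuing delay = 20670 μs.

20670 μs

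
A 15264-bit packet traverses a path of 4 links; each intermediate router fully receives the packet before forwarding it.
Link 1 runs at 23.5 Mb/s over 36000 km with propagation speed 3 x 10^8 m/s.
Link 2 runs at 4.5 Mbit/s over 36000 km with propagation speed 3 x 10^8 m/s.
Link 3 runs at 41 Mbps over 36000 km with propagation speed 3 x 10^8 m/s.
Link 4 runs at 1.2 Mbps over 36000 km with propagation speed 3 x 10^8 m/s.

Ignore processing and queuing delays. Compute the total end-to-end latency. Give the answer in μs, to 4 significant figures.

497100 μs

Transmission delays (L/R per hop): 649.532, 3392, 372.293, 12720 μs; sum = 17133.8 μs.
Propagation delays (d/s per hop): 120000, 120000, 120000, 120000 μs; sum = 480000 μs.
End-to-end = 497100 μs.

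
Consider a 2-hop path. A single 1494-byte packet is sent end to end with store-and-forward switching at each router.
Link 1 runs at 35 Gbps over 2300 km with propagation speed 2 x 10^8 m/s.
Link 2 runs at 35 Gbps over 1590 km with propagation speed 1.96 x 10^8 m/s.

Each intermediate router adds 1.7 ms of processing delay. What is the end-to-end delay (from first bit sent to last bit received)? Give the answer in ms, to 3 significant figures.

21.3 ms

L = 1494 × 8 = 11952 bits.
Transmission delay per hop = L/R = 11952/35000000000 = 0.000341486 ms; 2 hops → 0.000682971 ms.
Propagation delays (d/s per hop): 11.5, 8.11224 ms; sum = 19.6122 ms.
Processing at 1 router(s): 1 × 1.7 ms = 1.7 ms.
End-to-end = 21.3 ms.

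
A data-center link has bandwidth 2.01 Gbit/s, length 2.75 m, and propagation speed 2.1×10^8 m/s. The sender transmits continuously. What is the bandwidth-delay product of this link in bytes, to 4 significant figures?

Propagation delay = 2.75 / 210000000 = 1.30952e-08 s.
BDP = R × t_prop = 2.01e+09 × 1.30952e-08 = 26.3214 bits.
In bytes: 26.3214/8 = 3.290 bytes.

3.290 bytes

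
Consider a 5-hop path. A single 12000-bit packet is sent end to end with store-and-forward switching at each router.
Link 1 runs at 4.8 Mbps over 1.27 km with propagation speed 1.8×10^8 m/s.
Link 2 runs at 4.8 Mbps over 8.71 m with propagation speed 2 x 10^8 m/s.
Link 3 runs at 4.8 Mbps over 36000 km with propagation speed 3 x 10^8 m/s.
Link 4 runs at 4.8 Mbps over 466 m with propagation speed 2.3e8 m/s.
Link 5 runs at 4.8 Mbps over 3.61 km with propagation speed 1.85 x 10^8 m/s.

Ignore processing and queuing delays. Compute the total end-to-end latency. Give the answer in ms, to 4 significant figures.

Transmission delay per hop = L/R = 12000/4800000 = 2.5 ms; 5 hops → 12.5 ms.
Propagation delays (d/s per hop): 0.00705556, 4.355e-05, 120, 0.00202609, 0.0195135 ms; sum = 120.029 ms.
End-to-end = 132.5 ms.

132.5 ms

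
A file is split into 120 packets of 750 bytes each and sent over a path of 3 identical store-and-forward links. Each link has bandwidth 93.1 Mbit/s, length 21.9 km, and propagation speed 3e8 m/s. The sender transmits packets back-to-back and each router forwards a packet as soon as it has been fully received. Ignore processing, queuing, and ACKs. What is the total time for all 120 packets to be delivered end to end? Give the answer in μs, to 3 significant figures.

Per-hop transmission t_tx = L/R = 6000/93100000 = 64.4468 μs.
Per-hop propagation t_prop = 21900/300000000 = 73 μs.
Pipeline fill: first packet needs 3·t_tx to clear all hops; remaining 119 packets each add one t_tx.
Total = (3+120-1)·t_tx + 3·t_prop = 122·64.4468 + 3·73 = 8080 μs.

8080 μs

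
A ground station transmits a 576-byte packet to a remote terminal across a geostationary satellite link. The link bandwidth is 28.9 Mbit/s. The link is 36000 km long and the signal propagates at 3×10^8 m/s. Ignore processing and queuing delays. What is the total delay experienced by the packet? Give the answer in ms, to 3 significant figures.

120 ms

L = 576 × 8 = 4608 bits.
Transmission delay = L/R = 4608 / 28900000 = 0.159446 ms.
Propagation delay = d/s = 36000000 m / 300000000 m/s = 120 ms.
Total = 120 ms.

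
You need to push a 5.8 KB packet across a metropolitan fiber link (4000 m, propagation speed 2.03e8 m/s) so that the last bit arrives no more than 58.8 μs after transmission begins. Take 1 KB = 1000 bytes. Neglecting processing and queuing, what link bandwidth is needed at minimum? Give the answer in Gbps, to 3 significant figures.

L = 46400 bits.
Propagation delay = 4000 / 2.03e+08 = 19.7044 μs.
Transmission budget = 58.8 − 19.7044 = 39.0956 μs.
R ≥ L / t_tx = 46400 bits / 3.90956e-05 s = 1.19 Gbps.

1.19 Gbps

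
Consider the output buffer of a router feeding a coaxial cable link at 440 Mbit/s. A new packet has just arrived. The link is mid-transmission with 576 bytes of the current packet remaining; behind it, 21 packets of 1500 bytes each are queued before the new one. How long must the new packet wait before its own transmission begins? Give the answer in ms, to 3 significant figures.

Each queued packet: L/R = 12000/440000000 = 0.0272727 ms.
21 queued → 0.572727 ms.
Plus remaining 4608 bits of current packet: 0.0104727 ms.
Queuing delay = 0.583 ms.

0.583 ms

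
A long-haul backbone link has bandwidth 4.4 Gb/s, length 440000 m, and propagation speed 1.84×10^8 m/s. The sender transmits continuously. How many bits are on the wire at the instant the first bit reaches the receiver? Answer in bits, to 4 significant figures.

10520000 bits

Propagation delay = 440000 / 184000000 = 0.0023913 s.
BDP = R × t_prop = 4400000000 × 0.0023913 = 10521700 bits.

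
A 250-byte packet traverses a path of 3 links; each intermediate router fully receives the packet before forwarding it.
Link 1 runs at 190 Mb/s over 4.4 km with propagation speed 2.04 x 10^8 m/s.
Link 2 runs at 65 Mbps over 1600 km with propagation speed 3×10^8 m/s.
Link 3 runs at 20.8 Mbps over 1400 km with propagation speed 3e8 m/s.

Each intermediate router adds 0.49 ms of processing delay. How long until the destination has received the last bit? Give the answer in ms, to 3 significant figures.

11.1 ms

L = 250 × 8 = 2000 bits.
Transmission delays (L/R per hop): 0.0105263, 0.0307692, 0.0961538 ms; sum = 0.137449 ms.
Propagation delays (d/s per hop): 0.0215686, 5.33333, 4.66667 ms; sum = 10.0216 ms.
Processing at 2 router(s): 2 × 0.49 ms = 0.98 ms.
End-to-end = 11.1 ms.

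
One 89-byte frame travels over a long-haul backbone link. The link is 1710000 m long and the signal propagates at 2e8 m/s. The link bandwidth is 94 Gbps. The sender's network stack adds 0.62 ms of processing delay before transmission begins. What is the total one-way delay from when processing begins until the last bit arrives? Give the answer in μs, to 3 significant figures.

9170 μs

L = 89 × 8 = 712 bits.
Transmission delay = L/R = 712 / 94000000000 = 0.00757447 μs.
Propagation delay = d/s = 1710000 m / 200000000 m/s = 8550 μs.
Plus processing delay 0.62 ms = 620 μs.
Total = 9170 μs.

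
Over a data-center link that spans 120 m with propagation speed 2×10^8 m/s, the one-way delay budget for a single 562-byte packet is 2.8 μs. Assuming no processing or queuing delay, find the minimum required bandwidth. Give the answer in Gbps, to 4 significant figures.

2.044 Gbps

L = 4496 bits.
Propagation delay = 120 / 200000000 = 0.6 μs.
Transmission budget = 2.8 − 0.6 = 2.2 μs.
R ≥ L / t_tx = 4496 bits / 2.2e-06 s = 2.044 Gbps.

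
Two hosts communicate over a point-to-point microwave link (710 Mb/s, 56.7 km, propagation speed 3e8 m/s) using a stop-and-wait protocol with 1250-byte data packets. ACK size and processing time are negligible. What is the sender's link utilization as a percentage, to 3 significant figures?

3.59 %

t_tx = L/R = 10000/710000000 = 1.40845e-05 s.
t_prop = 56700/300000000 = 0.000189 s; RTT = 0.000378 s.
Cycle = t_tx + RTT = 0.000392085 s.
Utilization = t_tx / cycle = 1.40845e-05/0.000392085 = 3.59 %.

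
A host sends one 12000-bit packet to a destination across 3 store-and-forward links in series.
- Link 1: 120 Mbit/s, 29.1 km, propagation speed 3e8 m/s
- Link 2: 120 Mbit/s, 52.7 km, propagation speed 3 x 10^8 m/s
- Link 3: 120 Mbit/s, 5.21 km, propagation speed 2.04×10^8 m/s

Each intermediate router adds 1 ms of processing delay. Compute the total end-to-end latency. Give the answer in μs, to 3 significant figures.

Transmission delay per hop = L/R = 12000/120000000 = 100 μs; 3 hops → 300 μs.
Propagation delays (d/s per hop): 97, 175.667, 25.5392 μs; sum = 298.206 μs.
Processing at 2 router(s): 2 × 1 ms = 2000 μs.
End-to-end = 2600 μs.

2600 μs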